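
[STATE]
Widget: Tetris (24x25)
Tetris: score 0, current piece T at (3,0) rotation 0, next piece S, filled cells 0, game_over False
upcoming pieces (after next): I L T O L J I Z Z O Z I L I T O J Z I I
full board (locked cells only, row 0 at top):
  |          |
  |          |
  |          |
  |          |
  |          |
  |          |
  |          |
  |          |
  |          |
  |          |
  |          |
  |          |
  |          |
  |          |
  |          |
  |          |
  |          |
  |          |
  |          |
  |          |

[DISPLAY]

    ▒     │Next:        
   ▒▒▒    │ ░░          
          │░░           
          │             
          │             
          │             
          │Score:       
          │0            
          │             
          │             
          │             
          │             
          │             
          │             
          │             
          │             
          │             
          │             
          │             
          │             
          │             
          │             
          │             
          │             
          │             


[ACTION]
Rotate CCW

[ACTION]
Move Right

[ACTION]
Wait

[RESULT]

          │Next:        
     ▒    │ ░░          
    ▒▒    │░░           
     ▒    │             
          │             
          │             
          │Score:       
          │0            
          │             
          │             
          │             
          │             
          │             
          │             
          │             
          │             
          │             
          │             
          │             
          │             
          │             
          │             
          │             
          │             
          │             


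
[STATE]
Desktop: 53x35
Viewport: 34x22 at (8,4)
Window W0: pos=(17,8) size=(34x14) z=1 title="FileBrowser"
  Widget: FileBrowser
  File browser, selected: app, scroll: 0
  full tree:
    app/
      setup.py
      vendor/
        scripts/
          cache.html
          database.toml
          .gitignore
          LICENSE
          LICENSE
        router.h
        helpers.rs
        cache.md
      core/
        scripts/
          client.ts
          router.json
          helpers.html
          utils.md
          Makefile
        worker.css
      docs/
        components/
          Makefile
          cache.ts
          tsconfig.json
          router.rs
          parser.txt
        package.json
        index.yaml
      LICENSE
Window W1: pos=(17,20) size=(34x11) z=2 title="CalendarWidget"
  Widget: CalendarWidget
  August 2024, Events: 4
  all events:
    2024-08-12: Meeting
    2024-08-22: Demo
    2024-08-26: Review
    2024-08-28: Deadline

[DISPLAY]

                                  
                                  
                                  
                                  
         ┏━━━━━━━━━━━━━━━━━━━━━━━━
         ┃ FileBrowser            
         ┠────────────────────────
         ┃> [-] app/              
         ┃    setup.py            
         ┃    [+] vendor/         
         ┃    [+] core/           
         ┃    [+] docs/           
         ┃    LICENSE             
         ┃                        
         ┃                        
         ┃                        
         ┏━━━━━━━━━━━━━━━━━━━━━━━━
         ┃ CalendarWidget         
         ┠────────────────────────
         ┃          August 2024   
         ┃Mo Tu We Th Fr Sa Su    
         ┃          1  2  3  4    


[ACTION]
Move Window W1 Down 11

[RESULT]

                                  
                                  
                                  
                                  
         ┏━━━━━━━━━━━━━━━━━━━━━━━━
         ┃ FileBrowser            
         ┠────────────────────────
         ┃> [-] app/              
         ┃    setup.py            
         ┃    [+] vendor/         
         ┃    [+] core/           
         ┃    [+] docs/           
         ┃    LICENSE             
         ┃                        
         ┃                        
         ┃                        
         ┃                        
         ┗━━━━━━━━━━━━━━━━━━━━━━━━
                                  
                                  
         ┏━━━━━━━━━━━━━━━━━━━━━━━━
         ┃ CalendarWidget         


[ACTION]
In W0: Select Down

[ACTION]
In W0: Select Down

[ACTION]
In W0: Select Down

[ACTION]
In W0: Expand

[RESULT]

                                  
                                  
                                  
                                  
         ┏━━━━━━━━━━━━━━━━━━━━━━━━
         ┃ FileBrowser            
         ┠────────────────────────
         ┃  [-] app/              
         ┃    setup.py            
         ┃    [+] vendor/         
         ┃  > [-] core/           
         ┃      [+] scripts/      
         ┃      worker.css        
         ┃    [+] docs/           
         ┃    LICENSE             
         ┃                        
         ┃                        
         ┗━━━━━━━━━━━━━━━━━━━━━━━━
                                  
                                  
         ┏━━━━━━━━━━━━━━━━━━━━━━━━
         ┃ CalendarWidget         


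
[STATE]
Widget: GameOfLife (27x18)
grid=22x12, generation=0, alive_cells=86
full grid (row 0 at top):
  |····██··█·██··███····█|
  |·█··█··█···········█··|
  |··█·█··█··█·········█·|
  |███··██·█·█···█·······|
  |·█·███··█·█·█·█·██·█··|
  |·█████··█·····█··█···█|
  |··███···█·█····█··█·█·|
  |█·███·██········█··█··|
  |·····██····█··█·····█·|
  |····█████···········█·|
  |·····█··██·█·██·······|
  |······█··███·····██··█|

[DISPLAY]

Gen: 0                     
····██··█·██··███····█     
·█··█··█···········█··     
··█·█··█··█·········█·     
███··██·█·█···█·······     
·█·███··█·█·█·█·██·█··     
·█████··█·····█··█···█     
··███···█·█····█··█·█·     
█·███·██········█··█··     
·····██····█··█·····█·     
····█████···········█·     
·····█··██·█·██·······     
······█··███·····██··█     
                           
                           
                           
                           
                           


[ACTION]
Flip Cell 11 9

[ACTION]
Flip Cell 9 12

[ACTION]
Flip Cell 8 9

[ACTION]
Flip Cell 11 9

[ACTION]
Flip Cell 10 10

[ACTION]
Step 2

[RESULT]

Gen: 2                     
····███████···········     
····█·█···█···········     
·█·█·······█··█·······     
·█········█···████····     
········█·██····████··     
··········█·███·····█·     
·██···█········█·█···█     
······█···█····█·█···█     
·······███·········██·     
·············█········     
···········█·█········     
············█·········     
                           
                           
                           
                           
                           


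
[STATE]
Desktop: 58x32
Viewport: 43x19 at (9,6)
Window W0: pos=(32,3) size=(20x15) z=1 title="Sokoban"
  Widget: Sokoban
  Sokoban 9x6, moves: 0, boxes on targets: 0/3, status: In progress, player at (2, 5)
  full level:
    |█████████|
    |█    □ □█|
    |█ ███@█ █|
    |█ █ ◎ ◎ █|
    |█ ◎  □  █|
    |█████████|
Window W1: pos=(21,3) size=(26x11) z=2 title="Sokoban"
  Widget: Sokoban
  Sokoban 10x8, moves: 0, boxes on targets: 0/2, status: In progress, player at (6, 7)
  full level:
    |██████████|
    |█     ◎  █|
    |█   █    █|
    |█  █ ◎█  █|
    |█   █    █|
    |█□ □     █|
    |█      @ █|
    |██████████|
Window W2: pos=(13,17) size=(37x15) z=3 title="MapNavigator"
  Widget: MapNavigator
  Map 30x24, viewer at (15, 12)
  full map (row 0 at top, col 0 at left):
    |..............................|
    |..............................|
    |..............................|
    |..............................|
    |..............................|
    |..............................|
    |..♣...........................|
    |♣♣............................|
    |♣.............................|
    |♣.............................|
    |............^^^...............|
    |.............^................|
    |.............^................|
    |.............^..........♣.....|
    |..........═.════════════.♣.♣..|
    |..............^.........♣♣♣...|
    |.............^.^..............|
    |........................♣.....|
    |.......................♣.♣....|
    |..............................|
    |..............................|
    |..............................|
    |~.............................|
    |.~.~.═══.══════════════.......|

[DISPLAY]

            ┃██████████              ┃    ┃
            ┃█     ◎  █              ┃    ┃
            ┃█   █    █              ┃    ┃
            ┃█  █ ◎█  █              ┃    ┃
            ┃█   █    █              ┃    ┃
            ┃█□ □     █              ┃    ┃
            ┃█      @ █              ┃    ┃
            ┗━━━━━━━━━━━━━━━━━━━━━━━━┛    ┃
                       ┃                  ┃
                       ┃                  ┃
                       ┃                  ┃
    ┏━━━━━━━━━━━━━━━━━━━━━━━━━━━━━━━━━━━┓━┛
    ┃ MapNavigator                      ┃  
    ┠───────────────────────────────────┨  
    ┃  ♣♣............................   ┃  
    ┃  ♣.............................   ┃  
    ┃  ♣.............................   ┃  
    ┃  ............^^^...............   ┃  
    ┃  .............^................   ┃  


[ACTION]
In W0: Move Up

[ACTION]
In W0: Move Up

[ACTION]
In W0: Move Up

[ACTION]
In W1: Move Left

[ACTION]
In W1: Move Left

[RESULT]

            ┃██████████              ┃    ┃
            ┃█     ◎  █              ┃    ┃
            ┃█   █    █              ┃    ┃
            ┃█  █ ◎█  █              ┃    ┃
            ┃█   █    █              ┃    ┃
            ┃█□ □     █              ┃    ┃
            ┃█    @   █              ┃    ┃
            ┗━━━━━━━━━━━━━━━━━━━━━━━━┛    ┃
                       ┃                  ┃
                       ┃                  ┃
                       ┃                  ┃
    ┏━━━━━━━━━━━━━━━━━━━━━━━━━━━━━━━━━━━┓━┛
    ┃ MapNavigator                      ┃  
    ┠───────────────────────────────────┨  
    ┃  ♣♣............................   ┃  
    ┃  ♣.............................   ┃  
    ┃  ♣.............................   ┃  
    ┃  ............^^^...............   ┃  
    ┃  .............^................   ┃  


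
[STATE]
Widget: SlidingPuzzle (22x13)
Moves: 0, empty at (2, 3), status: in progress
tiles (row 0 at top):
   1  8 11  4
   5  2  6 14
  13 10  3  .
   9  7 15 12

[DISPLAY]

┌────┬────┬────┬────┐ 
│  1 │  8 │ 11 │  4 │ 
├────┼────┼────┼────┤ 
│  5 │  2 │  6 │ 14 │ 
├────┼────┼────┼────┤ 
│ 13 │ 10 │  3 │    │ 
├────┼────┼────┼────┤ 
│  9 │  7 │ 15 │ 12 │ 
└────┴────┴────┴────┘ 
Moves: 0              
                      
                      
                      


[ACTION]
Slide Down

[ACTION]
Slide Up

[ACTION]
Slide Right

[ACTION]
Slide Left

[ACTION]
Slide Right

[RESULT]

┌────┬────┬────┬────┐ 
│  1 │  8 │ 11 │  4 │ 
├────┼────┼────┼────┤ 
│  5 │  2 │  6 │ 14 │ 
├────┼────┼────┼────┤ 
│ 13 │ 10 │    │  3 │ 
├────┼────┼────┼────┤ 
│  9 │  7 │ 15 │ 12 │ 
└────┴────┴────┴────┘ 
Moves: 5              
                      
                      
                      


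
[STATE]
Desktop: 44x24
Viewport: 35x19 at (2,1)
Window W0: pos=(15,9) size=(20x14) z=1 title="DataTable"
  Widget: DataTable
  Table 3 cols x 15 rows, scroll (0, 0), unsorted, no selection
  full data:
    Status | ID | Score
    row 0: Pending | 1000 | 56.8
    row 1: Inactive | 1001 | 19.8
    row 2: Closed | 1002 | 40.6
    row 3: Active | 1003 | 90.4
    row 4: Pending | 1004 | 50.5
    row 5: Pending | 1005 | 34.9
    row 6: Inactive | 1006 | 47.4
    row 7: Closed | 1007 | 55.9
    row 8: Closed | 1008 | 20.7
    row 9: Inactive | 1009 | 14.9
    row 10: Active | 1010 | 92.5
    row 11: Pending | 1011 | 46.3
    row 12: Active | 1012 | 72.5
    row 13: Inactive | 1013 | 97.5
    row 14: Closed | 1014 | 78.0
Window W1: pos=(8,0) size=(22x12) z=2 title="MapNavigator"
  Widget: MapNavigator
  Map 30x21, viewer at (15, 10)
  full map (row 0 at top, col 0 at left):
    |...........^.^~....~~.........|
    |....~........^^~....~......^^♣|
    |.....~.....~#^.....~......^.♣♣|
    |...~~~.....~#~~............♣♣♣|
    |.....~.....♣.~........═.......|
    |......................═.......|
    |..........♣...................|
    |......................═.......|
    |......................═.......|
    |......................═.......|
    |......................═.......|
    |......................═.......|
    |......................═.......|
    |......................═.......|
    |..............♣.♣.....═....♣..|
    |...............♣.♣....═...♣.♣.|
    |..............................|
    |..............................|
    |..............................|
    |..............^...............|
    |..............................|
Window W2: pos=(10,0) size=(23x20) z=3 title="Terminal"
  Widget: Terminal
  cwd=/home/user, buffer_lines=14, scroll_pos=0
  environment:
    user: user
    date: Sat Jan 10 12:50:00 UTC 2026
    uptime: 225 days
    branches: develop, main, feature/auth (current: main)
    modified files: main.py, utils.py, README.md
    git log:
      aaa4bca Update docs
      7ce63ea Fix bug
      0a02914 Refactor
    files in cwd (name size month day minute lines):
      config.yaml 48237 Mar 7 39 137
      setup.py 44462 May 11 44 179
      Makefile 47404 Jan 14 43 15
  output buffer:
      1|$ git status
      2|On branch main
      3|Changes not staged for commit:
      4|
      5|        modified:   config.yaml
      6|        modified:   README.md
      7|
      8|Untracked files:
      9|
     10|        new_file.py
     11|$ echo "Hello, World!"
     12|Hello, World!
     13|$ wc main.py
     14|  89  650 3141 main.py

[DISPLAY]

      ┃ ┃ Terminal            ┃    
      ┠─┠─────────────────────┨    
      ┃.┃$ git status         ┃    
      ┃.┃On branch main       ┃    
      ┃.┃Changes not staged fo┃    
      ┃.┃                     ┃    
      ┃.┃        modified:   c┃    
      ┃.┃        modified:   R┃    
      ┃.┃                     ┃━┓  
      ┃.┃Untracked files:     ┃ ┃  
      ┗━┃                     ┃─┨  
        ┃        new_file.py  ┃r┃  
        ┃$ echo "Hello, World!┃─┃  
        ┃Hello, World!        ┃8┃  
        ┃$ wc main.py         ┃8┃  
        ┃  89  650 3141 main.p┃6┃  
        ┃$ █                  ┃4┃  
        ┃                     ┃5┃  
        ┗━━━━━━━━━━━━━━━━━━━━━┛9┃  


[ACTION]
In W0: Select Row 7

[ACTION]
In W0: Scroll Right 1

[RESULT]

      ┃ ┃ Terminal            ┃    
      ┠─┠─────────────────────┨    
      ┃.┃$ git status         ┃    
      ┃.┃On branch main       ┃    
      ┃.┃Changes not staged fo┃    
      ┃.┃                     ┃    
      ┃.┃        modified:   c┃    
      ┃.┃        modified:   R┃    
      ┃.┃                     ┃━┓  
      ┃.┃Untracked files:     ┃ ┃  
      ┗━┃                     ┃─┨  
        ┃        new_file.py  ┃e┃  
        ┃$ echo "Hello, World!┃─┃  
        ┃Hello, World!        ┃ ┃  
        ┃$ wc main.py         ┃ ┃  
        ┃  89  650 3141 main.p┃ ┃  
        ┃$ █                  ┃ ┃  
        ┃                     ┃ ┃  
        ┗━━━━━━━━━━━━━━━━━━━━━┛ ┃  


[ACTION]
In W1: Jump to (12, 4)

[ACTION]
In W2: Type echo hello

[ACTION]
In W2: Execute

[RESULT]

      ┃ ┃ Terminal            ┃    
      ┠─┠─────────────────────┨    
      ┃.┃On branch main       ┃    
      ┃.┃Changes not staged fo┃    
      ┃.┃                     ┃    
      ┃.┃        modified:   c┃    
      ┃.┃        modified:   R┃    
      ┃.┃                     ┃    
      ┃.┃Untracked files:     ┃━┓  
      ┃.┃                     ┃ ┃  
      ┗━┃        new_file.py  ┃─┨  
        ┃$ echo "Hello, World!┃e┃  
        ┃Hello, World!        ┃─┃  
        ┃$ wc main.py         ┃ ┃  
        ┃  89  650 3141 main.p┃ ┃  
        ┃$ echo hello         ┃ ┃  
        ┃hello                ┃ ┃  
        ┃$ █                  ┃ ┃  
        ┗━━━━━━━━━━━━━━━━━━━━━┛ ┃  


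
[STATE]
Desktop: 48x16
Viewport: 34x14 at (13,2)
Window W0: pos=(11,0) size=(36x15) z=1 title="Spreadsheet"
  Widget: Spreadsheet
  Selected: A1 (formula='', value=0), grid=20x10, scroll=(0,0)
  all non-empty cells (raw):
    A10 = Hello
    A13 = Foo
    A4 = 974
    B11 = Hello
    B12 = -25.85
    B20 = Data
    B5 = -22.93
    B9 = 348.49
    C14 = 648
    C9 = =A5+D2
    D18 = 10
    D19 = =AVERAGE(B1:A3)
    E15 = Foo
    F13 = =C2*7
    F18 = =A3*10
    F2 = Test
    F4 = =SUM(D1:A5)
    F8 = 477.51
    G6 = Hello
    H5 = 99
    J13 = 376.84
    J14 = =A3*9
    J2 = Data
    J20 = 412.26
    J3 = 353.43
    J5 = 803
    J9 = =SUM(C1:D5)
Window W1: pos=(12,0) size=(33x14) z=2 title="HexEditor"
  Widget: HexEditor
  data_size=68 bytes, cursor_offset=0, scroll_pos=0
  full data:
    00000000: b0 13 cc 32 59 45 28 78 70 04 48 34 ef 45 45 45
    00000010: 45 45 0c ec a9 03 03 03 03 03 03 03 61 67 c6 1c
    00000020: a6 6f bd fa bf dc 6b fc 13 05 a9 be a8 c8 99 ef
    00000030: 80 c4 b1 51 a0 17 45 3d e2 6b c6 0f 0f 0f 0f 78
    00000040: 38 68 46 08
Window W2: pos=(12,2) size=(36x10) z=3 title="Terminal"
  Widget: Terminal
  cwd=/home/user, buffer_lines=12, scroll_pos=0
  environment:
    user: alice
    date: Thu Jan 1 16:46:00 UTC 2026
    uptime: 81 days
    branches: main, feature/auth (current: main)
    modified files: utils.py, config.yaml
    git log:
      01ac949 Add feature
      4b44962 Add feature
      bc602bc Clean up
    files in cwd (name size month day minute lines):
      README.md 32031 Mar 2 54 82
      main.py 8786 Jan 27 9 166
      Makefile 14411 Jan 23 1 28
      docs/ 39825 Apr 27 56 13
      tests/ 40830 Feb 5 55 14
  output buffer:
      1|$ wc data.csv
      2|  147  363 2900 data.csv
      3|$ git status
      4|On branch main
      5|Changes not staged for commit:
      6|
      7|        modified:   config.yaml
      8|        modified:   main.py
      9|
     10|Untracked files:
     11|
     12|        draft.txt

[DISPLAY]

━━━━━━━━━━━━━━━━━━━━━━━━━━━━━━━━━━
 Terminal                         
──────────────────────────────────
$ wc data.csv                     
  147  363 2900 data.csv          
$ git status                      
On branch main                    
Changes not staged for commit:    
                                  
━━━━━━━━━━━━━━━━━━━━━━━━━━━━━━━━━━
                               ┃ ┃
━━━━━━━━━━━━━━━━━━━━━━━━━━━━━━━┛ ┃
━━━━━━━━━━━━━━━━━━━━━━━━━━━━━━━━━┛
                                  


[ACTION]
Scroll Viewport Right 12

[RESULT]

━━━━━━━━━━━━━━━━━━━━━━━━━━━━━━━━━┓
Terminal                         ┃
─────────────────────────────────┨
 wc data.csv                     ┃
 147  363 2900 data.csv          ┃
 git status                      ┃
n branch main                    ┃
hanges not staged for commit:    ┃
                                 ┃
━━━━━━━━━━━━━━━━━━━━━━━━━━━━━━━━━┛
                              ┃ ┃ 
━━━━━━━━━━━━━━━━━━━━━━━━━━━━━━┛ ┃ 
━━━━━━━━━━━━━━━━━━━━━━━━━━━━━━━━┛ 
                                  


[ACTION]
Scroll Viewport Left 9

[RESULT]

      ┠┏━━━━━━━━━━━━━━━━━━━━━━━━━━
      ┃┃ Terminal                 
      ┃┠──────────────────────────
      ┃┃$ wc data.csv             
      ┃┃  147  363 2900 data.csv  
      ┃┃$ git status              
      ┃┃On branch main            
      ┃┃Changes not staged for com
      ┃┃                          
      ┃┗━━━━━━━━━━━━━━━━━━━━━━━━━━
      ┃┃                          
      ┃┗━━━━━━━━━━━━━━━━━━━━━━━━━━
      ┗━━━━━━━━━━━━━━━━━━━━━━━━━━━
                                  


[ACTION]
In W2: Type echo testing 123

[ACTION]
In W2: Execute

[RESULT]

      ┠┏━━━━━━━━━━━━━━━━━━━━━━━━━━
      ┃┃ Terminal                 
      ┃┠──────────────────────────
      ┃┃Untracked files:          
      ┃┃                          
      ┃┃        draft.txt         
      ┃┃$ echo testing 123        
      ┃┃testing 123               
      ┃┃$ █                       
      ┃┗━━━━━━━━━━━━━━━━━━━━━━━━━━
      ┃┃                          
      ┃┗━━━━━━━━━━━━━━━━━━━━━━━━━━
      ┗━━━━━━━━━━━━━━━━━━━━━━━━━━━
                                  


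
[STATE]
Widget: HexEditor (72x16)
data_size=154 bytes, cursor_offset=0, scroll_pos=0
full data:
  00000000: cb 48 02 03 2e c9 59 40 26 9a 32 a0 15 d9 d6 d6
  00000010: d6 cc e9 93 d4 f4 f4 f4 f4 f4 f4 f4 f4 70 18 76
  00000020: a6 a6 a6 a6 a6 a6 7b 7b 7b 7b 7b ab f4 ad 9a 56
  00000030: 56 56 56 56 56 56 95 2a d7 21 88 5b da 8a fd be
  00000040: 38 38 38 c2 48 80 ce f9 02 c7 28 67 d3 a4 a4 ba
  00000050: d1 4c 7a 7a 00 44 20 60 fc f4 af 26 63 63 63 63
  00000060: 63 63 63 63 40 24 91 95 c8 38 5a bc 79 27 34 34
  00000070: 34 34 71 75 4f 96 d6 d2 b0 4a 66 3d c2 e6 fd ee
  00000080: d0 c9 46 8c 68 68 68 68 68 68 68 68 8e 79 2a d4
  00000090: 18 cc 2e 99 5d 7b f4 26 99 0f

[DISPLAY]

00000000  CB 48 02 03 2e c9 59 40  26 9a 32 a0 15 d9 d6 d6  |.H....Y@&.2
00000010  d6 cc e9 93 d4 f4 f4 f4  f4 f4 f4 f4 f4 70 18 76  |...........
00000020  a6 a6 a6 a6 a6 a6 7b 7b  7b 7b 7b ab f4 ad 9a 56  |......{{{{{
00000030  56 56 56 56 56 56 95 2a  d7 21 88 5b da 8a fd be  |VVVVVV.*.!.
00000040  38 38 38 c2 48 80 ce f9  02 c7 28 67 d3 a4 a4 ba  |888.H.....(
00000050  d1 4c 7a 7a 00 44 20 60  fc f4 af 26 63 63 63 63  |.Lzz.D `...
00000060  63 63 63 63 40 24 91 95  c8 38 5a bc 79 27 34 34  |cccc@$...8Z
00000070  34 34 71 75 4f 96 d6 d2  b0 4a 66 3d c2 e6 fd ee  |44quO....Jf
00000080  d0 c9 46 8c 68 68 68 68  68 68 68 68 8e 79 2a d4  |..F.hhhhhhh
00000090  18 cc 2e 99 5d 7b f4 26  99 0f                    |....]{.&.. 
                                                                        
                                                                        
                                                                        
                                                                        
                                                                        
                                                                        


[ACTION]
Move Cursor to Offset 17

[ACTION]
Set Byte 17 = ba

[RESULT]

00000000  cb 48 02 03 2e c9 59 40  26 9a 32 a0 15 d9 d6 d6  |.H....Y@&.2
00000010  d6 BA e9 93 d4 f4 f4 f4  f4 f4 f4 f4 f4 70 18 76  |...........
00000020  a6 a6 a6 a6 a6 a6 7b 7b  7b 7b 7b ab f4 ad 9a 56  |......{{{{{
00000030  56 56 56 56 56 56 95 2a  d7 21 88 5b da 8a fd be  |VVVVVV.*.!.
00000040  38 38 38 c2 48 80 ce f9  02 c7 28 67 d3 a4 a4 ba  |888.H.....(
00000050  d1 4c 7a 7a 00 44 20 60  fc f4 af 26 63 63 63 63  |.Lzz.D `...
00000060  63 63 63 63 40 24 91 95  c8 38 5a bc 79 27 34 34  |cccc@$...8Z
00000070  34 34 71 75 4f 96 d6 d2  b0 4a 66 3d c2 e6 fd ee  |44quO....Jf
00000080  d0 c9 46 8c 68 68 68 68  68 68 68 68 8e 79 2a d4  |..F.hhhhhhh
00000090  18 cc 2e 99 5d 7b f4 26  99 0f                    |....]{.&.. 
                                                                        
                                                                        
                                                                        
                                                                        
                                                                        
                                                                        


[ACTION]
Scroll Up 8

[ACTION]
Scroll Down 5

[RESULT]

00000050  d1 4c 7a 7a 00 44 20 60  fc f4 af 26 63 63 63 63  |.Lzz.D `...
00000060  63 63 63 63 40 24 91 95  c8 38 5a bc 79 27 34 34  |cccc@$...8Z
00000070  34 34 71 75 4f 96 d6 d2  b0 4a 66 3d c2 e6 fd ee  |44quO....Jf
00000080  d0 c9 46 8c 68 68 68 68  68 68 68 68 8e 79 2a d4  |..F.hhhhhhh
00000090  18 cc 2e 99 5d 7b f4 26  99 0f                    |....]{.&.. 
                                                                        
                                                                        
                                                                        
                                                                        
                                                                        
                                                                        
                                                                        
                                                                        
                                                                        
                                                                        
                                                                        


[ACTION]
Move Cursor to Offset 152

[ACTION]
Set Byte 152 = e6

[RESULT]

00000050  d1 4c 7a 7a 00 44 20 60  fc f4 af 26 63 63 63 63  |.Lzz.D `...
00000060  63 63 63 63 40 24 91 95  c8 38 5a bc 79 27 34 34  |cccc@$...8Z
00000070  34 34 71 75 4f 96 d6 d2  b0 4a 66 3d c2 e6 fd ee  |44quO....Jf
00000080  d0 c9 46 8c 68 68 68 68  68 68 68 68 8e 79 2a d4  |..F.hhhhhhh
00000090  18 cc 2e 99 5d 7b f4 26  E6 0f                    |....]{.&.. 
                                                                        
                                                                        
                                                                        
                                                                        
                                                                        
                                                                        
                                                                        
                                                                        
                                                                        
                                                                        
                                                                        


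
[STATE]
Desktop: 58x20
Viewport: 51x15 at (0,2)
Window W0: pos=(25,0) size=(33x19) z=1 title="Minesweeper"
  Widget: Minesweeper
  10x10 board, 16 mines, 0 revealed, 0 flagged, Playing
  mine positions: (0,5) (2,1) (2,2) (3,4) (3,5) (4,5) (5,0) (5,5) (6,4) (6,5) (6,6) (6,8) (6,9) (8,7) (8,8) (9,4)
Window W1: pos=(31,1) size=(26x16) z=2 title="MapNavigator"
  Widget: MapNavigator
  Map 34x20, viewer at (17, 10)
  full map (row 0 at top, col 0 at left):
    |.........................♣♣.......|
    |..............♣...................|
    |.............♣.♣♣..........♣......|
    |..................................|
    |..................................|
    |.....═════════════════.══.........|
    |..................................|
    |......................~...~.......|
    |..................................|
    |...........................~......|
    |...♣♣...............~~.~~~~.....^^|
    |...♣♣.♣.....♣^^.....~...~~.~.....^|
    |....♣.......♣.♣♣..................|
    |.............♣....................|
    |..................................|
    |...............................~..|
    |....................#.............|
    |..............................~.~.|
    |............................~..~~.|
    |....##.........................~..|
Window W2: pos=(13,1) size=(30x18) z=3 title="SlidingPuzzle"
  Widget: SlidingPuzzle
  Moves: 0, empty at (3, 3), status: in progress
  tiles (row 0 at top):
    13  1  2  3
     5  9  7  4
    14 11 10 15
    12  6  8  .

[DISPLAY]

             ┃ SlidingPuzzle              ┃or      
             ┠────────────────────────────┨────────
             ┃┌────┬────┬────┬────┐       ┃........
             ┃│ 13 │  1 │  2 │  3 │       ┃══════.═
             ┃├────┼────┼────┼────┤       ┃........
             ┃│  5 │  9 │  7 │  4 │       ┃......~.
             ┃├────┼────┼────┼────┤       ┃........
             ┃│ 14 │ 11 │ 10 │ 15 │       ┃........
             ┃├────┼────┼────┼────┤       ┃.@..~~.~
             ┃│ 12 │  6 │  8 │    │       ┃....~...
             ┃└────┴────┴────┴────┘       ┃........
             ┃Moves: 0                    ┃........
             ┃                            ┃........
             ┃                            ┃........
             ┃                            ┃━━━━━━━━


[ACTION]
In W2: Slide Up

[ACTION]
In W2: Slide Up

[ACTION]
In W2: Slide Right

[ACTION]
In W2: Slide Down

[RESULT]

             ┃ SlidingPuzzle              ┃or      
             ┠────────────────────────────┨────────
             ┃┌────┬────┬────┬────┐       ┃........
             ┃│ 13 │  1 │  2 │  3 │       ┃══════.═
             ┃├────┼────┼────┼────┤       ┃........
             ┃│  5 │  9 │  7 │  4 │       ┃......~.
             ┃├────┼────┼────┼────┤       ┃........
             ┃│ 14 │ 11 │    │ 15 │       ┃........
             ┃├────┼────┼────┼────┤       ┃.@..~~.~
             ┃│ 12 │  6 │ 10 │  8 │       ┃....~...
             ┃└────┴────┴────┴────┘       ┃........
             ┃Moves: 2                    ┃........
             ┃                            ┃........
             ┃                            ┃........
             ┃                            ┃━━━━━━━━


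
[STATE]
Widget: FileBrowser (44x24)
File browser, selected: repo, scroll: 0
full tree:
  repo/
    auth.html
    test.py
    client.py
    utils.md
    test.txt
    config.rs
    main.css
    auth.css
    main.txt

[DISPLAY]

> [-] repo/                                 
    auth.html                               
    test.py                                 
    client.py                               
    utils.md                                
    test.txt                                
    config.rs                               
    main.css                                
    auth.css                                
    main.txt                                
                                            
                                            
                                            
                                            
                                            
                                            
                                            
                                            
                                            
                                            
                                            
                                            
                                            
                                            


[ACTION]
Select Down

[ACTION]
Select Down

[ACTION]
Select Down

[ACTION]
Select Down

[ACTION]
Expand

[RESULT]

  [-] repo/                                 
    auth.html                               
    test.py                                 
    client.py                               
  > utils.md                                
    test.txt                                
    config.rs                               
    main.css                                
    auth.css                                
    main.txt                                
                                            
                                            
                                            
                                            
                                            
                                            
                                            
                                            
                                            
                                            
                                            
                                            
                                            
                                            


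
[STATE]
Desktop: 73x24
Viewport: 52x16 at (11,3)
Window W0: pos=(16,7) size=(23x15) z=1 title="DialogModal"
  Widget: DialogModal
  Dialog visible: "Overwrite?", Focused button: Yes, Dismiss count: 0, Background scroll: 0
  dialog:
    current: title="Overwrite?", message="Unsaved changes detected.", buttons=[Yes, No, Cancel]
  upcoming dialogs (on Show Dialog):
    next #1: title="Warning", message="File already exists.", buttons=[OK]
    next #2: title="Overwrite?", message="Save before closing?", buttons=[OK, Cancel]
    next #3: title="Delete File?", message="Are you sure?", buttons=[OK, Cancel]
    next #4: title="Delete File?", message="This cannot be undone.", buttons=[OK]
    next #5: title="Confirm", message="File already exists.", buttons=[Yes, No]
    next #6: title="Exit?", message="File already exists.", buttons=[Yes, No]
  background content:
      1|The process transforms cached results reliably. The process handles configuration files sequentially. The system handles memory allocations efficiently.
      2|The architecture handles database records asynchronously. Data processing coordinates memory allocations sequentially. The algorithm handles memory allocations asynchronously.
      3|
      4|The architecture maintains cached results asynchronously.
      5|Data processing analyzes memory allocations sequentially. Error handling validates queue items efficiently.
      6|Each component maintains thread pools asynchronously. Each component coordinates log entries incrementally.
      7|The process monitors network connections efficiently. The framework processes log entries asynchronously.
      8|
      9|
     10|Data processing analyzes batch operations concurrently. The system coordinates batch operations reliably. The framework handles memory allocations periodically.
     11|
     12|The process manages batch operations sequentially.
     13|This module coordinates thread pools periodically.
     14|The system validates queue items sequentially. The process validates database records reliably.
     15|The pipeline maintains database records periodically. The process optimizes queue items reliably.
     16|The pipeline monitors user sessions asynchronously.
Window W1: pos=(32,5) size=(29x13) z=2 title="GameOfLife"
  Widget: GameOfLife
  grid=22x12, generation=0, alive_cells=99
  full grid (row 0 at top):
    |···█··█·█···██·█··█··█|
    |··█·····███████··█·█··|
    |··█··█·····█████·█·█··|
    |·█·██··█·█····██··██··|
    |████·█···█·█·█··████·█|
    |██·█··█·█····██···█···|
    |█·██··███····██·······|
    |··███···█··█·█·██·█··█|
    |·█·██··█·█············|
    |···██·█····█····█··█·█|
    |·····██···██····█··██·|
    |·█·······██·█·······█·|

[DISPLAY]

                                                    
                                                    
                     ┏━━━━━━━━━━━━━━━━━━━━━━━━━━━┓  
                     ┃ GameOfLife                ┃  
     ┏━━━━━━━━━━━━━━━┠───────────────────────────┨  
     ┃ DialogModal   ┃Gen: 0                     ┃  
     ┠───────────────┃··█··█·····█████·█·█··     ┃  
     ┃The process tra┃·█·██··█·█····██··██··     ┃  
     ┃The architectur┃████·█···█·█·█··████·█     ┃  
     ┃               ┃██·█··█·█····██···█···     ┃  
     ┃Th┌────────────┃█·██··███····██·······     ┃  
     ┃Da│   Overwrite┃··███···█··█·█·██·█··█     ┃  
     ┃Ea│Unsaved chan┃·█·██··█·█············     ┃  
     ┃Th│[Yes]  No   ┃···██·█····█····█··█·█     ┃  
     ┃  └────────────┗━━━━━━━━━━━━━━━━━━━━━━━━━━━┛  
     ┃                     ┃                        


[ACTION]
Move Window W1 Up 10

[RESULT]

                     ┃Gen: 0                     ┃  
                     ┃··█··█·····█████·█·█··     ┃  
                     ┃·█·██··█·█····██··██··     ┃  
                     ┃████·█···█·█·█··████·█     ┃  
     ┏━━━━━━━━━━━━━━━┃██·█··█·█····██···█···     ┃  
     ┃ DialogModal   ┃█·██··███····██·······     ┃  
     ┠───────────────┃··███···█··█·█·██·█··█     ┃  
     ┃The process tra┃·█·██··█·█············     ┃  
     ┃The architectur┃···██·█····█····█··█·█     ┃  
     ┃               ┗━━━━━━━━━━━━━━━━━━━━━━━━━━━┛  
     ┃Th┌───────────────┐in┃                        
     ┃Da│   Overwrite?  │ly┃                        
     ┃Ea│Unsaved changes│ta┃                        
     ┃Th│[Yes]  No   Can│s ┃                        
     ┃  └───────────────┘  ┃                        
     ┃                     ┃                        


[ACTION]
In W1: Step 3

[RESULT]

                     ┃Gen: 3                     ┃  
                     ┃█···█████·········█··█     ┃  
                     ┃·██·█·······█·····█···     ┃  
                     ┃···███······█····█····     ┃  
     ┏━━━━━━━━━━━━━━━┃···███····█····██··█··     ┃  
     ┃ DialogModal   ┃····██····█·█·█····█··     ┃  
     ┠───────────────┃····██···········█····     ┃  
     ┃The process tra┃·····█··█·········█···     ┃  
     ┃The architectur┃···█··········█·█·██··     ┃  
     ┃               ┗━━━━━━━━━━━━━━━━━━━━━━━━━━━┛  
     ┃Th┌───────────────┐in┃                        
     ┃Da│   Overwrite?  │ly┃                        
     ┃Ea│Unsaved changes│ta┃                        
     ┃Th│[Yes]  No   Can│s ┃                        
     ┃  └───────────────┘  ┃                        
     ┃                     ┃                        


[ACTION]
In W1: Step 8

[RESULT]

                     ┃Gen: 11                    ┃  
                     ┃██·██·███·█····█··█···     ┃  
                     ┃····██·██·█···█···█···     ┃  
                     ┃···············█··██··     ┃  
     ┏━━━━━━━━━━━━━━━┃···················█··     ┃  
     ┃ DialogModal   ┃···················██·     ┃  
     ┠───────────────┃······················     ┃  
     ┃The process tra┃···██············███··     ┃  
     ┃The architectur┃···███··········█·█···     ┃  
     ┃               ┗━━━━━━━━━━━━━━━━━━━━━━━━━━━┛  
     ┃Th┌───────────────┐in┃                        
     ┃Da│   Overwrite?  │ly┃                        
     ┃Ea│Unsaved changes│ta┃                        
     ┃Th│[Yes]  No   Can│s ┃                        
     ┃  └───────────────┘  ┃                        
     ┃                     ┃                        
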